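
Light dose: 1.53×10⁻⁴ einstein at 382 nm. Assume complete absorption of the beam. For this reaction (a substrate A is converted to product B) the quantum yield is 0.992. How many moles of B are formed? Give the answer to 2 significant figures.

1.5×10⁻⁴ mol

Product: Φ × n_abs = 0.992 × 1.53×10⁻⁴ = 1.518×10⁻⁴ mol.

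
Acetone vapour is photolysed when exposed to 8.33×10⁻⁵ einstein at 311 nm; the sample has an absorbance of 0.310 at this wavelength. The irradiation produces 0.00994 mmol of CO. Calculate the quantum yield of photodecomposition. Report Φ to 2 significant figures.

Φ = 0.23

Product: 0.00994 mmol = 9.94×10⁻⁶ mol.
Fraction absorbed: 1 − 10^(−0.310) = 0.5102.
Photons absorbed: 0.5102 × 8.33×10⁻⁵ = 4.250×10⁻⁵ mol.
Φ = 9.94×10⁻⁶ mol / 4.250×10⁻⁵ mol photons = 0.23.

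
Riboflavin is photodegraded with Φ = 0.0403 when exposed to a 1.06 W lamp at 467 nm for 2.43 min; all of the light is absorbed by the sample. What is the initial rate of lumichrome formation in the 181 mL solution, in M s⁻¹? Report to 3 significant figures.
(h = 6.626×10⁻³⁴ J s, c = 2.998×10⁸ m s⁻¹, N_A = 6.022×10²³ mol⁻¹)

9.21×10⁻⁷ M s⁻¹

Photon energy at 467 nm: hc/λ = (6.626×10⁻³⁴)(2.998×10⁸)/(467×10⁻⁹) = 4.254×10⁻¹⁹ J.
Energy delivered: (1.06 W)(145.8 s) = 154.5 J.
Photons incident: 154.5 / 4.254×10⁻¹⁹ = 3.632×10²⁰, i.e. 3.632×10²⁰/6.022×10²³ = 6.031×10⁻⁴ mol.
Product formed: 0.0403 × 6.031×10⁻⁴ = 2.430×10⁻⁵ mol.
Rate: 2.430×10⁻⁵ mol / (145.8 s × 0.181 L) = 9.21×10⁻⁷ M s⁻¹.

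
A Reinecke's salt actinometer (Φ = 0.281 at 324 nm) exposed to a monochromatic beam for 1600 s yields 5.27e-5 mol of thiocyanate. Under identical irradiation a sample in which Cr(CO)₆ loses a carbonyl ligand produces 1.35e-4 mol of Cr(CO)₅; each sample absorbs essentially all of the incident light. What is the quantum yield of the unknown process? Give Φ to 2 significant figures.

Φ = 0.72

Photons absorbed by the actinometer: 5.27e-5 / 0.281 = 1.875e-4 mol.
Φ(unknown) = 1.35e-4 / 1.875e-4 = 0.72.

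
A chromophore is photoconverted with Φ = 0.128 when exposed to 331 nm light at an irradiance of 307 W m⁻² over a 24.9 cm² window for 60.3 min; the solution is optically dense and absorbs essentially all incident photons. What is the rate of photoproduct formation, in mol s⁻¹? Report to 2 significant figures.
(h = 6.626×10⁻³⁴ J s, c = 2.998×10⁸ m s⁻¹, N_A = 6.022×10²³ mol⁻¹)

2.7×10⁻⁷ mol s⁻¹

Photon energy at 331 nm: hc/λ = (6.626×10⁻³⁴)(2.998×10⁸)/(331×10⁻⁹) = 6.001×10⁻¹⁹ J.
Energy delivered: (307 W m⁻²)(24.9×10⁻⁴ m²)(3618 s) = 2766 J.
Photons incident: 2766 / 6.001×10⁻¹⁹ = 4.609×10²¹, i.e. 4.609×10²¹/6.022×10²³ = 0.007654 mol.
Product formed: 0.128 × 0.007654 = 9.797×10⁻⁴ mol.
Rate: 9.797×10⁻⁴ / 3618 s = 2.7×10⁻⁷ mol s⁻¹.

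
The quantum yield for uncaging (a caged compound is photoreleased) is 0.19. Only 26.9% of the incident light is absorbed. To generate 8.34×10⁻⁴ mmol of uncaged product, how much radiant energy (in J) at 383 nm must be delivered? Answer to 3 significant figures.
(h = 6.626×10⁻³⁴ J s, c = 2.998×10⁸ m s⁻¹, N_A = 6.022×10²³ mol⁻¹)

5.10 J

Product: 8.34×10⁻⁴ mmol = 8.34×10⁻⁷ mol.
Photons that must be absorbed: 8.34×10⁻⁷ / 0.19 = 4.389×10⁻⁶ mol.
Incident photons needed: 4.389×10⁻⁶ / 0.269 = 1.632×10⁻⁵ mol.
Photon energy: hc/λ = 5.187×10⁻¹⁹ J; per mole, 3.124×10⁵ J mol⁻¹.
Energy required: 1.632×10⁻⁵ × 3.124×10⁵ = 5.10 J.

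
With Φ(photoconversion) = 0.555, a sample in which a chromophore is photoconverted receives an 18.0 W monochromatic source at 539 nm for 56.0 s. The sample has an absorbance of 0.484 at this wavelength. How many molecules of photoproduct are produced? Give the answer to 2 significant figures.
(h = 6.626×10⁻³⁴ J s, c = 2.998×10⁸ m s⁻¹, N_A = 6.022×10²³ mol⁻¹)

1.0×10²¹ molecules

Photon energy at 539 nm: hc/λ = (6.626×10⁻³⁴)(2.998×10⁸)/(539×10⁻⁹) = 3.685×10⁻¹⁹ J.
Energy delivered: (18.0 W)(56 s) = 1008 J.
Photons incident: 1008 / 3.685×10⁻¹⁹ = 2.735×10²¹, i.e. 2.735×10²¹/6.022×10²³ = 0.004542 mol.
Fraction absorbed: 1 − 10^(−0.484) = 0.6719.
Photons absorbed: 0.6719 × 0.004542 = 0.003052 mol.
Product: Φ × n_abs = 0.555 × 0.003052 = 0.001694 mol.
As a count: 0.001694 × 6.022×10²³ = 1.0×10²¹.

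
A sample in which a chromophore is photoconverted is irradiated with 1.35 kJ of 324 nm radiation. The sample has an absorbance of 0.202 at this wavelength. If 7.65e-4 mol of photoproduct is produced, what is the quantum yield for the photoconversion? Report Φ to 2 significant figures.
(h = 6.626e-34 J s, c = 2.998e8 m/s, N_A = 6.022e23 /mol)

Φ = 0.56

Photon energy at 324 nm: hc/λ = (6.626e-34)(2.998e8)/(324e-9) = 6.131e-19 J.
Incident energy: 1.35 kJ = 1350 J.
Photons incident: 1350 / 6.131e-19 = 2.202e21, i.e. 2.202e21/6.022e23 = 0.003657 mol.
Fraction absorbed: 1 − 10^(−0.202) = 0.3719.
Photons absorbed: 0.3719 × 0.003657 = 0.001360 mol.
Φ = 7.65e-4 mol / 0.001360 mol photons = 0.56.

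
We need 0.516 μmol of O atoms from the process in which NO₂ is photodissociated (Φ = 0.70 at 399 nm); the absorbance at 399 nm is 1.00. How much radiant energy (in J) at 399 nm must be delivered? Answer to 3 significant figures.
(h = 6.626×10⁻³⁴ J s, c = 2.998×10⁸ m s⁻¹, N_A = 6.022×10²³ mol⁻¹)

0.246 J

Product: 0.516 μmol = 5.16×10⁻⁷ mol.
Photons that must be absorbed: 5.16×10⁻⁷ / 0.70 = 7.371×10⁻⁷ mol.
Fraction absorbed: 1 − 10^(−1.00) = 0.9000.
Incident photons needed: 7.371×10⁻⁷ / 0.9000 = 8.190×10⁻⁷ mol.
Photon energy: hc/λ = 4.979×10⁻¹⁹ J; per mole, 2.998×10⁵ J mol⁻¹.
Energy required: 8.190×10⁻⁷ × 2.998×10⁵ = 0.246 J.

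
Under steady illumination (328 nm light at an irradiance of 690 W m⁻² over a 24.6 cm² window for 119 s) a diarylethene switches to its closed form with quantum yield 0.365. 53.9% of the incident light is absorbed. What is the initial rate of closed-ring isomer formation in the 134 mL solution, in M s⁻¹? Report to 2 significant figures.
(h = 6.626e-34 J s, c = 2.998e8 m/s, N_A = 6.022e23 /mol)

6.8e-6 M s⁻¹

Photon energy at 328 nm: hc/λ = (6.626e-34)(2.998e8)/(328e-9) = 6.056e-19 J.
Energy delivered: (690 W m⁻²)(24.6e-4 m²)(119 s) = 202.0 J.
Photons incident: 202.0 / 6.056e-19 = 3.336e20, i.e. 3.336e20/6.022e23 = 5.540e-4 mol.
Photons absorbed: 0.539 × 5.540e-4 = 2.986e-4 mol.
Product formed: 0.365 × 2.986e-4 = 1.090e-4 mol.
Rate: 1.090e-4 mol / (119 s × 0.134 L) = 6.8e-6 M s⁻¹.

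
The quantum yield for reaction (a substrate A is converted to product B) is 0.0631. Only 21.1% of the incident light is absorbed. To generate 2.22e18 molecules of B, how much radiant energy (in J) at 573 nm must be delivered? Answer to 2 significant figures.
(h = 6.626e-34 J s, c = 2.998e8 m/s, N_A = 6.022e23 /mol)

Product: 2.22e18 / 6.022e23 = 3.686e-6 mol.
Photons that must be absorbed: 3.686e-6 / 0.0631 = 5.842e-5 mol.
Incident photons needed: 5.842e-5 / 0.211 = 2.769e-4 mol.
Photon energy: hc/λ = 3.467e-19 J; per mole, 2.088e5 J mol⁻¹.
Energy required: 2.769e-4 × 2.088e5 = 58 J.

58 J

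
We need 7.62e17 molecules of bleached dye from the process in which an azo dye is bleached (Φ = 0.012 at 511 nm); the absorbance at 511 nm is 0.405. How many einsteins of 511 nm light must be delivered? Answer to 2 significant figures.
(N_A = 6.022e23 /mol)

Product: 7.62e17 / 6.022e23 = 1.265e-6 mol.
Photons that must be absorbed: 1.265e-6 / 0.012 = 1.054e-4 mol.
Fraction absorbed: 1 − 10^(−0.405) = 0.6064.
Incident photons needed: 1.054e-4 / 0.6064 = 1.738e-4 mol.

1.7e-4 einstein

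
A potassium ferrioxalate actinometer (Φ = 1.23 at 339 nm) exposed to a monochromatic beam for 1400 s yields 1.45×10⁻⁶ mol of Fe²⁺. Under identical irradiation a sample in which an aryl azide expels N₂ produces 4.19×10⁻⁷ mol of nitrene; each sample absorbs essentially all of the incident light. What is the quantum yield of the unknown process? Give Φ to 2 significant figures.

Φ = 0.36

Photons absorbed by the actinometer: 1.45×10⁻⁶ / 1.23 = 1.179×10⁻⁶ mol.
Φ(unknown) = 4.19×10⁻⁷ / 1.179×10⁻⁶ = 0.36.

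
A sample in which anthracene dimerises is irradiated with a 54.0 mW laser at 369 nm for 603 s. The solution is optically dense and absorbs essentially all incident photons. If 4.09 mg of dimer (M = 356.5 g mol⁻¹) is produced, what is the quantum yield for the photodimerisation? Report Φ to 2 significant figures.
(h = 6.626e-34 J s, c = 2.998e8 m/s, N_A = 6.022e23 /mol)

Φ = 0.11

Product: 4.09 mg / 356.5 g mol⁻¹ = 1.147e-5 mol.
Photon energy at 369 nm: hc/λ = (6.626e-34)(2.998e8)/(369e-9) = 5.383e-19 J.
Energy delivered: (54.0 mW)(603 s) = 32.56 J.
Photons incident: 32.56 / 5.383e-19 = 6.049e19, i.e. 6.049e19/6.022e23 = 1.004e-4 mol.
Φ = 1.147e-5 mol / 1.004e-4 mol photons = 0.11.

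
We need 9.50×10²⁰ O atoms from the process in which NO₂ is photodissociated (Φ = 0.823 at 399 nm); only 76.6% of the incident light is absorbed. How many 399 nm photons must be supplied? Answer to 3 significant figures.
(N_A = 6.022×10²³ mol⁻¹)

Product: 9.50×10²⁰ / 6.022×10²³ = 0.001578 mol.
Photons that must be absorbed: 0.001578 / 0.823 = 0.001917 mol.
Incident photons needed: 0.001917 / 0.766 = 0.002503 mol.
Photon count: 0.002503 × 6.022×10²³ = 1.51×10²¹.

1.51×10²¹ photons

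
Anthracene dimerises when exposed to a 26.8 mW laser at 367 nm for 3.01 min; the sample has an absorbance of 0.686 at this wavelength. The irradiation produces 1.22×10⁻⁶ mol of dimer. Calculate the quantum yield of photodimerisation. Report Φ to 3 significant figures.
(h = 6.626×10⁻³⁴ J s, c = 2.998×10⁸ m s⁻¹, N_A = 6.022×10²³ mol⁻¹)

Φ = 0.103

Photon energy at 367 nm: hc/λ = (6.626×10⁻³⁴)(2.998×10⁸)/(367×10⁻⁹) = 5.413×10⁻¹⁹ J.
Energy delivered: (26.8 mW)(180.6 s) = 4.840 J.
Photons incident: 4.840 / 5.413×10⁻¹⁹ = 8.941×10¹⁸, i.e. 8.941×10¹⁸/6.022×10²³ = 1.485×10⁻⁵ mol.
Fraction absorbed: 1 − 10^(−0.686) = 0.7939.
Photons absorbed: 0.7939 × 1.485×10⁻⁵ = 1.179×10⁻⁵ mol.
Φ = 1.22×10⁻⁶ mol / 1.179×10⁻⁵ mol photons = 0.103.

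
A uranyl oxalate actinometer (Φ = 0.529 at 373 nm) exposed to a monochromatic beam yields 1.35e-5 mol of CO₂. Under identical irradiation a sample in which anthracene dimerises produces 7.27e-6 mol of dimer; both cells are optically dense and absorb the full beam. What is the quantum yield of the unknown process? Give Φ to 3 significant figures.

Photons absorbed by the actinometer: 1.35e-5 / 0.529 = 2.552e-5 mol.
Φ(unknown) = 7.27e-6 / 2.552e-5 = 0.285.

Φ = 0.285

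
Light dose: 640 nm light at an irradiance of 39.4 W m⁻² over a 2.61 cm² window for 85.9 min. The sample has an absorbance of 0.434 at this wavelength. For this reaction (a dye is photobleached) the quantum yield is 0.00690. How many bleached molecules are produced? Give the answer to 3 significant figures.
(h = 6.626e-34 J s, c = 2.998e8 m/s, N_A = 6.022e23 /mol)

7.44e17 bleached molecules

Photon energy at 640 nm: hc/λ = (6.626e-34)(2.998e8)/(640e-9) = 3.104e-19 J.
Energy delivered: (39.4 W m⁻²)(2.61e-4 m²)(5154 s) = 53.00 J.
Photons incident: 53.00 / 3.104e-19 = 1.707e20, i.e. 1.707e20/6.022e23 = 2.835e-4 mol.
Fraction absorbed: 1 − 10^(−0.434) = 0.6319.
Photons absorbed: 0.6319 × 2.835e-4 = 1.791e-4 mol.
Product: Φ × n_abs = 0.00690 × 1.791e-4 = 1.236e-6 mol.
As a count: 1.236e-6 × 6.022e23 = 7.44e17.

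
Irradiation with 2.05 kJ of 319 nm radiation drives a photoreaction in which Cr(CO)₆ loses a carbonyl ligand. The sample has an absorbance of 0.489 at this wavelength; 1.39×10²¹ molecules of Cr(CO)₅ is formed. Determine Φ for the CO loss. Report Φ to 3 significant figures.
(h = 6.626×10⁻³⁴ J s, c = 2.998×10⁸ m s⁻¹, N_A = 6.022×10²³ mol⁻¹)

Product: 1.39×10²¹ / 6.022×10²³ = 0.002308 mol.
Photon energy at 319 nm: hc/λ = (6.626×10⁻³⁴)(2.998×10⁸)/(319×10⁻⁹) = 6.227×10⁻¹⁹ J.
Incident energy: 2.05 kJ = 2050 J.
Photons incident: 2050 / 6.227×10⁻¹⁹ = 3.292×10²¹, i.e. 3.292×10²¹/6.022×10²³ = 0.005467 mol.
Fraction absorbed: 1 − 10^(−0.489) = 0.6757.
Photons absorbed: 0.6757 × 0.005467 = 0.003694 mol.
Φ = 0.002308 mol / 0.003694 mol photons = 0.625.

Φ = 0.625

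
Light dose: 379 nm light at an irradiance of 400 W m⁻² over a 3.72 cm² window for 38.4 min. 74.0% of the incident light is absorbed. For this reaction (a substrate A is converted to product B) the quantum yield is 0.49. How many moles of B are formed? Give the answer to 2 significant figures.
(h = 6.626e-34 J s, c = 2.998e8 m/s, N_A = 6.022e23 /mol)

3.9e-4 mol

Photon energy at 379 nm: hc/λ = (6.626e-34)(2.998e8)/(379e-9) = 5.241e-19 J.
Energy delivered: (400 W m⁻²)(3.72e-4 m²)(2304 s) = 342.8 J.
Photons incident: 342.8 / 5.241e-19 = 6.541e20, i.e. 6.541e20/6.022e23 = 0.001086 mol.
Photons absorbed: 0.740 × 0.001086 = 8.036e-4 mol.
Product: Φ × n_abs = 0.49 × 8.036e-4 = 3.938e-4 mol.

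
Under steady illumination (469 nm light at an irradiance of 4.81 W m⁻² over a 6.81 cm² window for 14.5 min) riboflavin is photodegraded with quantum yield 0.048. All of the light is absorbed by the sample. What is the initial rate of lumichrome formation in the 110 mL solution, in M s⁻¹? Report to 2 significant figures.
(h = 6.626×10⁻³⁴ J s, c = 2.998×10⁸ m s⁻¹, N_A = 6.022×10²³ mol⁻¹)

Photon energy at 469 nm: hc/λ = (6.626×10⁻³⁴)(2.998×10⁸)/(469×10⁻⁹) = 4.236×10⁻¹⁹ J.
Energy delivered: (4.81 W m⁻²)(6.81×10⁻⁴ m²)(870 s) = 2.850 J.
Photons incident: 2.850 / 4.236×10⁻¹⁹ = 6.728×10¹⁸, i.e. 6.728×10¹⁸/6.022×10²³ = 1.117×10⁻⁵ mol.
Product formed: 0.048 × 1.117×10⁻⁵ = 5.362×10⁻⁷ mol.
Rate: 5.362×10⁻⁷ mol / (870 s × 0.11 L) = 5.6×10⁻⁹ M s⁻¹.

5.6×10⁻⁹ M s⁻¹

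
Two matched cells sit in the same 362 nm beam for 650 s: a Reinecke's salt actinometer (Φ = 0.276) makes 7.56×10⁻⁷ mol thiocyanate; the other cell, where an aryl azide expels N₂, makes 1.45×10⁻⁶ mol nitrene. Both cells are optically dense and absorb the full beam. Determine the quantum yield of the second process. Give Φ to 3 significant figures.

Φ = 0.529

Photons absorbed by the actinometer: 7.56×10⁻⁷ / 0.276 = 2.739×10⁻⁶ mol.
Φ(unknown) = 1.45×10⁻⁶ / 2.739×10⁻⁶ = 0.529.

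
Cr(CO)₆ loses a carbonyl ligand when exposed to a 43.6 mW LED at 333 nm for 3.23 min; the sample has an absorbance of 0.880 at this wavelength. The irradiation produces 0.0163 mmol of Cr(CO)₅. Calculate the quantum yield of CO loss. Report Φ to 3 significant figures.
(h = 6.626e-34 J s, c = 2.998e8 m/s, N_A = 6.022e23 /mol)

Φ = 0.798

Product: 0.0163 mmol = 1.63e-5 mol.
Photon energy at 333 nm: hc/λ = (6.626e-34)(2.998e8)/(333e-9) = 5.965e-19 J.
Energy delivered: (43.6 mW)(193.8 s) = 8.450 J.
Photons incident: 8.450 / 5.965e-19 = 1.417e19, i.e. 1.417e19/6.022e23 = 2.353e-5 mol.
Fraction absorbed: 1 − 10^(−0.880) = 0.8682.
Photons absorbed: 0.8682 × 2.353e-5 = 2.043e-5 mol.
Φ = 1.63e-5 mol / 2.043e-5 mol photons = 0.798.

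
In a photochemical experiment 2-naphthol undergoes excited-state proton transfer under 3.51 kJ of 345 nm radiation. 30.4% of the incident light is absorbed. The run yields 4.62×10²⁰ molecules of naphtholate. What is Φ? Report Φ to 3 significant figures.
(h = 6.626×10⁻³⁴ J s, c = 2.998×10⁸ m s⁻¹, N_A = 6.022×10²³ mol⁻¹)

Φ = 0.249

Product: 4.62×10²⁰ / 6.022×10²³ = 7.672×10⁻⁴ mol.
Photon energy at 345 nm: hc/λ = (6.626×10⁻³⁴)(2.998×10⁸)/(345×10⁻⁹) = 5.758×10⁻¹⁹ J.
Incident energy: 3.51 kJ = 3510 J.
Photons incident: 3510 / 5.758×10⁻¹⁹ = 6.096×10²¹, i.e. 6.096×10²¹/6.022×10²³ = 0.01012 mol.
Photons absorbed: 0.304 × 0.01012 = 0.003076 mol.
Φ = 7.672×10⁻⁴ mol / 0.003076 mol photons = 0.249.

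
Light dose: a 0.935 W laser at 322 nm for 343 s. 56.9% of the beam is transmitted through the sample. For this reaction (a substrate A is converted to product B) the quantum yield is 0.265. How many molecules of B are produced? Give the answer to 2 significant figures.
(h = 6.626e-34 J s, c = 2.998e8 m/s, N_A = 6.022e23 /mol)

5.9e19 molecules

Photon energy at 322 nm: hc/λ = (6.626e-34)(2.998e8)/(322e-9) = 6.169e-19 J.
Energy delivered: (0.935 W)(343 s) = 320.7 J.
Photons incident: 320.7 / 6.169e-19 = 5.199e20, i.e. 5.199e20/6.022e23 = 8.633e-4 mol.
Fraction absorbed: 1 − 56.9/100 = 0.4310.
Photons absorbed: 0.4310 × 8.633e-4 = 3.721e-4 mol.
Product: Φ × n_abs = 0.265 × 3.721e-4 = 9.861e-5 mol.
As a count: 9.861e-5 × 6.022e23 = 5.9e19.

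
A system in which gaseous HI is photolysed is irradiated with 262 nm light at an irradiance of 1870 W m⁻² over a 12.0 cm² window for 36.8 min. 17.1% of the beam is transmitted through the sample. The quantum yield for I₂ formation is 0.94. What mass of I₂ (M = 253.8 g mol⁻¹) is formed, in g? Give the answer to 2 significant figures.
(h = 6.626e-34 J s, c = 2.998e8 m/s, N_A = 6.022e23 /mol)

2.1 g

Photon energy at 262 nm: hc/λ = (6.626e-34)(2.998e8)/(262e-9) = 7.582e-19 J.
Energy delivered: (1870 W m⁻²)(12.0e-4 m²)(2208 s) = 4955 J.
Photons incident: 4955 / 7.582e-19 = 6.535e21, i.e. 6.535e21/6.022e23 = 0.01085 mol.
Fraction absorbed: 1 − 17.1/100 = 0.8290.
Photons absorbed: 0.8290 × 0.01085 = 0.008995 mol.
Product: Φ × n_abs = 0.94 × 0.008995 = 0.008455 mol.
Mass: 0.008455 × 253.8 = 2.146 g = 2.1 g.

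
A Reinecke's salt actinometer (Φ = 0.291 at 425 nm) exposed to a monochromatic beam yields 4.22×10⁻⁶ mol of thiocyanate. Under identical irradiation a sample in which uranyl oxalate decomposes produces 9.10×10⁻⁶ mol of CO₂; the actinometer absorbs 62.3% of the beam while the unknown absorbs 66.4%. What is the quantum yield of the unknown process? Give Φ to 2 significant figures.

Photons absorbed by the actinometer: 4.22×10⁻⁶ / 0.291 = 1.450×10⁻⁵ mol.
Incident flux: 1.450×10⁻⁵ / 0.623 = 2.327×10⁻⁵ einstein.
Absorbed by unknown: 0.664 × 2.327×10⁻⁵ = 1.545×10⁻⁵ mol.
Φ(unknown) = 9.10×10⁻⁶ / 1.545×10⁻⁵ = 0.59.

Φ = 0.59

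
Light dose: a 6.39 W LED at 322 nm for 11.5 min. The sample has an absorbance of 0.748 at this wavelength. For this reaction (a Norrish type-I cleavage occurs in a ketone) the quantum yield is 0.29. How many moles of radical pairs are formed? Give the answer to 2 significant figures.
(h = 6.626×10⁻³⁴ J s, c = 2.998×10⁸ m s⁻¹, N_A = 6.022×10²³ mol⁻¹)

0.0028 mol

Photon energy at 322 nm: hc/λ = (6.626×10⁻³⁴)(2.998×10⁸)/(322×10⁻⁹) = 6.169×10⁻¹⁹ J.
Energy delivered: (6.39 W)(690 s) = 4409 J.
Photons incident: 4409 / 6.169×10⁻¹⁹ = 7.147×10²¹, i.e. 7.147×10²¹/6.022×10²³ = 0.01187 mol.
Fraction absorbed: 1 − 10^(−0.748) = 0.8214.
Photons absorbed: 0.8214 × 0.01187 = 0.009750 mol.
Product: Φ × n_abs = 0.29 × 0.009750 = 0.002827 mol.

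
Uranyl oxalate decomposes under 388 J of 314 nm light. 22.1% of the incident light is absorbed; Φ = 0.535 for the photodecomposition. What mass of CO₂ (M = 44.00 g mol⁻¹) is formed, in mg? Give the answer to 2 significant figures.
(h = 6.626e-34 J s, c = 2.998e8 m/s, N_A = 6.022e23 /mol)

Photon energy at 314 nm: hc/λ = (6.626e-34)(2.998e8)/(314e-9) = 6.326e-19 J.
Photons incident: 388 / 6.326e-19 = 6.133e20, i.e. 6.133e20/6.022e23 = 0.001018 mol.
Photons absorbed: 0.221 × 0.001018 = 2.250e-4 mol.
Product: Φ × n_abs = 0.535 × 2.250e-4 = 1.204e-4 mol.
Mass: 1.204e-4 × 44.00 = 0.005298 g = 5.3 mg.

5.3 mg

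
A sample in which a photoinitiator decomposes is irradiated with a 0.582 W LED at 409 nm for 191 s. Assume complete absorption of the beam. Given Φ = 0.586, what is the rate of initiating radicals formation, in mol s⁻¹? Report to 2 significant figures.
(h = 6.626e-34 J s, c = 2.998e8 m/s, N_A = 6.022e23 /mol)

1.2e-6 mol s⁻¹

Photon energy at 409 nm: hc/λ = (6.626e-34)(2.998e8)/(409e-9) = 4.857e-19 J.
Energy delivered: (0.582 W)(191 s) = 111.2 J.
Photons incident: 111.2 / 4.857e-19 = 2.289e20, i.e. 2.289e20/6.022e23 = 3.801e-4 mol.
Product formed: 0.586 × 3.801e-4 = 2.227e-4 mol.
Rate: 2.227e-4 / 191 s = 1.2e-6 mol s⁻¹.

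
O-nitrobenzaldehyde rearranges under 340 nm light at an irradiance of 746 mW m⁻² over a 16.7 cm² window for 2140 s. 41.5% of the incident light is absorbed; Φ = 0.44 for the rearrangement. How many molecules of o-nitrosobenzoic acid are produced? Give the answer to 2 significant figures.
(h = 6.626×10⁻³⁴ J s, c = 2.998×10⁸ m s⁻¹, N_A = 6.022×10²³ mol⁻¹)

8.3×10¹⁷ molecules

Photon energy at 340 nm: hc/λ = (6.626×10⁻³⁴)(2.998×10⁸)/(340×10⁻⁹) = 5.843×10⁻¹⁹ J.
Energy delivered: (746 mW m⁻²)(16.7×10⁻⁴ m²)(2140 s) = 2.666 J.
Photons incident: 2.666 / 5.843×10⁻¹⁹ = 4.563×10¹⁸, i.e. 4.563×10¹⁸/6.022×10²³ = 7.577×10⁻⁶ mol.
Photons absorbed: 0.415 × 7.577×10⁻⁶ = 3.144×10⁻⁶ mol.
Product: Φ × n_abs = 0.44 × 3.144×10⁻⁶ = 1.383×10⁻⁶ mol.
As a count: 1.383×10⁻⁶ × 6.022×10²³ = 8.3×10¹⁷.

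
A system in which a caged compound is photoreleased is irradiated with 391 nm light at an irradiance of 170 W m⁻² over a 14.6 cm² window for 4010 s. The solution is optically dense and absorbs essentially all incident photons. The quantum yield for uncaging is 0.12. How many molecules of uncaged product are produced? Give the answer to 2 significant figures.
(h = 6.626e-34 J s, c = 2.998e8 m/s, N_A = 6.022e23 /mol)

2.4e20 molecules

Photon energy at 391 nm: hc/λ = (6.626e-34)(2.998e8)/(391e-9) = 5.080e-19 J.
Energy delivered: (170 W m⁻²)(14.6e-4 m²)(4010 s) = 995.3 J.
Photons incident: 995.3 / 5.080e-19 = 1.959e21, i.e. 1.959e21/6.022e23 = 0.003253 mol.
Product: Φ × n_abs = 0.12 × 0.003253 = 3.904e-4 mol.
As a count: 3.904e-4 × 6.022e23 = 2.4e20.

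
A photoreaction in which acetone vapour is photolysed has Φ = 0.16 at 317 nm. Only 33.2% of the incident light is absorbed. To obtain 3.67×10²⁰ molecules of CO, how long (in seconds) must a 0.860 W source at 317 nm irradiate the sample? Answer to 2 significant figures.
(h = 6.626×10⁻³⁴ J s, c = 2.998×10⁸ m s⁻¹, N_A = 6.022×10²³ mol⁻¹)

Product: 3.67×10²⁰ / 6.022×10²³ = 6.094×10⁻⁴ mol.
Photons that must be absorbed: 6.094×10⁻⁴ / 0.16 = 0.003809 mol.
Incident photons needed: 0.003809 / 0.332 = 0.01147 mol.
Photon energy: hc/λ = 6.266×10⁻¹⁹ J; per mole, 3.773×10⁵ J mol⁻¹.
Energy required: 0.01147 × 3.773×10⁵ = 4328 J.
Time: 4328 J / 0.86 W = 5000 s.

t ≈ 5000 s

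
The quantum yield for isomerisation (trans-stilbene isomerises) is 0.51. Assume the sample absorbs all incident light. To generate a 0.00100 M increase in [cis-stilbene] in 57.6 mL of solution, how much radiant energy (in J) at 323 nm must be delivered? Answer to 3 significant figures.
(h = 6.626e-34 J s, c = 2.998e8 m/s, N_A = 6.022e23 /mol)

Product: (0.00100 M)(0.0576 L) = 5.760e-5 mol.
Photons that must be absorbed: 5.760e-5 / 0.51 = 1.129e-4 mol.
Photon energy: hc/λ = 6.150e-19 J; per mole, 3.704e5 J mol⁻¹.
Energy required: 1.129e-4 × 3.704e5 = 41.8 J.

41.8 J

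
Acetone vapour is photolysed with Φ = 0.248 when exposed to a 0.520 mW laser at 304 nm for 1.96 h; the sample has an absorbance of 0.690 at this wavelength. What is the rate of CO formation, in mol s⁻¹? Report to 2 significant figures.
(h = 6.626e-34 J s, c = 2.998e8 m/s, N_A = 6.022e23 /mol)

Photon energy at 304 nm: hc/λ = (6.626e-34)(2.998e8)/(304e-9) = 6.534e-19 J.
Energy delivered: (0.520 mW)(7056 s) = 3.669 J.
Photons incident: 3.669 / 6.534e-19 = 5.615e18, i.e. 5.615e18/6.022e23 = 9.324e-6 mol.
Fraction absorbed: 1 − 10^(−0.690) = 0.7958.
Photons absorbed: 0.7958 × 9.324e-6 = 7.420e-6 mol.
Product formed: 0.248 × 7.420e-6 = 1.840e-6 mol.
Rate: 1.840e-6 / 7056 s = 2.6e-10 mol s⁻¹.

2.6e-10 mol s⁻¹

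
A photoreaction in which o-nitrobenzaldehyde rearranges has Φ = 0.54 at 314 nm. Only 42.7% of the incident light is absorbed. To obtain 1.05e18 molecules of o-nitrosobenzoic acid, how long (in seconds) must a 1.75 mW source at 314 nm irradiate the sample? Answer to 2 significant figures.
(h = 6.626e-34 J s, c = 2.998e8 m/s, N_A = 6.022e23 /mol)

Product: 1.05e18 / 6.022e23 = 1.744e-6 mol.
Photons that must be absorbed: 1.744e-6 / 0.54 = 3.230e-6 mol.
Incident photons needed: 3.230e-6 / 0.427 = 7.564e-6 mol.
Photon energy: hc/λ = 6.326e-19 J; per mole, 3.810e5 J mol⁻¹.
Energy required: 7.564e-6 × 3.810e5 = 2.882 J.
Time: 2.882 J / 0.00175 W = 1600 s.

t ≈ 1600 s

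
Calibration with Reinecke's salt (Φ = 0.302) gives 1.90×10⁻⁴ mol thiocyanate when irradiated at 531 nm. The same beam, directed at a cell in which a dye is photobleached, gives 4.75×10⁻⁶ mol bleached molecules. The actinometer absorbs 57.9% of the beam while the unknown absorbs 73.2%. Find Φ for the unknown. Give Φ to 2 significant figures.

Φ = 0.0060

Photons absorbed by the actinometer: 1.90×10⁻⁴ / 0.302 = 6.291×10⁻⁴ mol.
Incident flux: 6.291×10⁻⁴ / 0.579 = 0.001087 einstein.
Absorbed by unknown: 0.732 × 0.001087 = 7.957×10⁻⁴ mol.
Φ(unknown) = 4.75×10⁻⁶ / 7.957×10⁻⁴ = 0.0060.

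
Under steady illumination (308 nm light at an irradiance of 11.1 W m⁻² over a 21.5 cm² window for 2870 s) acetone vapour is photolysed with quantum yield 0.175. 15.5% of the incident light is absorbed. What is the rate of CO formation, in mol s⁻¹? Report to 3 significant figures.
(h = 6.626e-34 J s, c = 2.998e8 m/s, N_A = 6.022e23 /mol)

1.67e-9 mol s⁻¹

Photon energy at 308 nm: hc/λ = (6.626e-34)(2.998e8)/(308e-9) = 6.450e-19 J.
Energy delivered: (11.1 W m⁻²)(21.5e-4 m²)(2870 s) = 68.49 J.
Photons incident: 68.49 / 6.450e-19 = 1.062e20, i.e. 1.062e20/6.022e23 = 1.764e-4 mol.
Photons absorbed: 0.155 × 1.764e-4 = 2.734e-5 mol.
Product formed: 0.175 × 2.734e-5 = 4.785e-6 mol.
Rate: 4.785e-6 / 2870 s = 1.67e-9 mol s⁻¹.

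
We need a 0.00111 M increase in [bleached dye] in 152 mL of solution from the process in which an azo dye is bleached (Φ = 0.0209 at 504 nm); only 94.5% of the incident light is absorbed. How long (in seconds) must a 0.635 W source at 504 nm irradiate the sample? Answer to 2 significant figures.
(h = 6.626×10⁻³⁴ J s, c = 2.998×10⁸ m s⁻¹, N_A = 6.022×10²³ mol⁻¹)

Product: (0.00111 M)(0.152 L) = 1.687×10⁻⁴ mol.
Photons that must be absorbed: 1.687×10⁻⁴ / 0.0209 = 0.008072 mol.
Incident photons needed: 0.008072 / 0.945 = 0.008542 mol.
Photon energy: hc/λ = 3.941×10⁻¹⁹ J; per mole, 2.373×10⁵ J mol⁻¹.
Energy required: 0.008542 × 2.373×10⁵ = 2027 J.
Time: 2027 J / 0.635 W = 3200 s.

t ≈ 3200 s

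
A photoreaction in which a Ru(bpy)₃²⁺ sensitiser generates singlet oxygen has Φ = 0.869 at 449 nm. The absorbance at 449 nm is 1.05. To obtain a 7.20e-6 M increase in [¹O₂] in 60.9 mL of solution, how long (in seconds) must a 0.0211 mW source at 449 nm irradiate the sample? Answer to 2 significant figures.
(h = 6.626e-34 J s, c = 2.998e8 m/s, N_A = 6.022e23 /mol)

t ≈ 7000 s

Product: (7.20e-6 M)(0.0609 L) = 4.385e-7 mol.
Photons that must be absorbed: 4.385e-7 / 0.869 = 5.046e-7 mol.
Fraction absorbed: 1 − 10^(−1.05) = 0.9109.
Incident photons needed: 5.046e-7 / 0.9109 = 5.540e-7 mol.
Photon energy: hc/λ = 4.424e-19 J; per mole, 2.664e5 J mol⁻¹.
Energy required: 5.540e-7 × 2.664e5 = 0.1476 J.
Time: 0.1476 J / 2.11e-05 W = 7000 s.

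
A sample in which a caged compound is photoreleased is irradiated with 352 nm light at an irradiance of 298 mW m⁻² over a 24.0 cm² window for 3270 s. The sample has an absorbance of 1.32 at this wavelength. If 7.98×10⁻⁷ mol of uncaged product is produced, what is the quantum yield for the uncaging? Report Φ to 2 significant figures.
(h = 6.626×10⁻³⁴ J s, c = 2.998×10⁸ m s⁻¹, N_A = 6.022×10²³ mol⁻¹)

Φ = 0.12

Photon energy at 352 nm: hc/λ = (6.626×10⁻³⁴)(2.998×10⁸)/(352×10⁻⁹) = 5.643×10⁻¹⁹ J.
Energy delivered: (298 mW m⁻²)(24.0×10⁻⁴ m²)(3270 s) = 2.339 J.
Photons incident: 2.339 / 5.643×10⁻¹⁹ = 4.145×10¹⁸, i.e. 4.145×10¹⁸/6.022×10²³ = 6.883×10⁻⁶ mol.
Fraction absorbed: 1 − 10^(−1.32) = 0.9521.
Photons absorbed: 0.9521 × 6.883×10⁻⁶ = 6.553×10⁻⁶ mol.
Φ = 7.98×10⁻⁷ mol / 6.553×10⁻⁶ mol photons = 0.12.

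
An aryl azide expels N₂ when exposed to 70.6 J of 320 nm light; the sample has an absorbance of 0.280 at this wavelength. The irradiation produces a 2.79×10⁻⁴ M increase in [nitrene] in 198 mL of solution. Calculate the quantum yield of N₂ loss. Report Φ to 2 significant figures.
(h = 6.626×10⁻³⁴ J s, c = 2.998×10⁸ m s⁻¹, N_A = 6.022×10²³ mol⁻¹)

Φ = 0.62

Product: (2.79×10⁻⁴ M)(0.198 L) = 5.524×10⁻⁵ mol.
Photon energy at 320 nm: hc/λ = (6.626×10⁻³⁴)(2.998×10⁸)/(320×10⁻⁹) = 6.208×10⁻¹⁹ J.
Photons incident: 70.6 / 6.208×10⁻¹⁹ = 1.137×10²⁰, i.e. 1.137×10²⁰/6.022×10²³ = 1.888×10⁻⁴ mol.
Fraction absorbed: 1 − 10^(−0.280) = 0.4752.
Photons absorbed: 0.4752 × 1.888×10⁻⁴ = 8.972×10⁻⁵ mol.
Φ = 5.524×10⁻⁵ mol / 8.972×10⁻⁵ mol photons = 0.62.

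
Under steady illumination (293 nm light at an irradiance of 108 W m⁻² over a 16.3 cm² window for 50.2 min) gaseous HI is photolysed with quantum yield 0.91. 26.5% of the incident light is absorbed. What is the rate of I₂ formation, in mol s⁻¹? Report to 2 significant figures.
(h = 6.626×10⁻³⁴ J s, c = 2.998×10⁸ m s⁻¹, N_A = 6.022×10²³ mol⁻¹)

Photon energy at 293 nm: hc/λ = (6.626×10⁻³⁴)(2.998×10⁸)/(293×10⁻⁹) = 6.780×10⁻¹⁹ J.
Energy delivered: (108 W m⁻²)(16.3×10⁻⁴ m²)(3012 s) = 530.2 J.
Photons incident: 530.2 / 6.780×10⁻¹⁹ = 7.820×10²⁰, i.e. 7.820×10²⁰/6.022×10²³ = 0.001299 mol.
Photons absorbed: 0.265 × 0.001299 = 3.442×10⁻⁴ mol.
Product formed: 0.91 × 3.442×10⁻⁴ = 3.132×10⁻⁴ mol.
Rate: 3.132×10⁻⁴ / 3012 s = 1.0×10⁻⁷ mol s⁻¹.

1.0×10⁻⁷ mol s⁻¹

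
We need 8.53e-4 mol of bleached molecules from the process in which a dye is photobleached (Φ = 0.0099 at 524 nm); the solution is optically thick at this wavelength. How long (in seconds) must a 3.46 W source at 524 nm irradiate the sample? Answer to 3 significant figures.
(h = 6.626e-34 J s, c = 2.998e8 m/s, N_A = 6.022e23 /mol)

t ≈ 5680 s

Photons that must be absorbed: 8.53e-4 / 0.0099 = 0.08616 mol.
Photon energy: hc/λ = 3.791e-19 J; per mole, 2.283e5 J mol⁻¹.
Energy required: 0.08616 × 2.283e5 = 1.967e4 J.
Time: 1.967e4 J / 3.46 W = 5680 s.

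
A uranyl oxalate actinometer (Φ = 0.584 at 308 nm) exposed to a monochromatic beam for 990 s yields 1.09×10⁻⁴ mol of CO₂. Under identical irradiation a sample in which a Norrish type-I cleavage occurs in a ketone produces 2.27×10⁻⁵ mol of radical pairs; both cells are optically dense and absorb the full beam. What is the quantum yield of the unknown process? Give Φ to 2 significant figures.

Φ = 0.12

Photons absorbed by the actinometer: 1.09×10⁻⁴ / 0.584 = 1.866×10⁻⁴ mol.
Φ(unknown) = 2.27×10⁻⁵ / 1.866×10⁻⁴ = 0.12.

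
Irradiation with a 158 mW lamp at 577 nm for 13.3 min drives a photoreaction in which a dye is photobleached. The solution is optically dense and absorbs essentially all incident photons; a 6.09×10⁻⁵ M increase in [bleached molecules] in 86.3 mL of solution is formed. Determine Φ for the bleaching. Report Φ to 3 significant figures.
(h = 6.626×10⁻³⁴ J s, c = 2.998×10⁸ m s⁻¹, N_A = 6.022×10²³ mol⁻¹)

Φ = 0.00864

Product: (6.09×10⁻⁵ M)(0.0863 L) = 5.256×10⁻⁶ mol.
Photon energy at 577 nm: hc/λ = (6.626×10⁻³⁴)(2.998×10⁸)/(577×10⁻⁹) = 3.443×10⁻¹⁹ J.
Energy delivered: (158 mW)(798 s) = 126.1 J.
Photons incident: 126.1 / 3.443×10⁻¹⁹ = 3.663×10²⁰, i.e. 3.663×10²⁰/6.022×10²³ = 6.083×10⁻⁴ mol.
Φ = 5.256×10⁻⁶ mol / 6.083×10⁻⁴ mol photons = 0.00864.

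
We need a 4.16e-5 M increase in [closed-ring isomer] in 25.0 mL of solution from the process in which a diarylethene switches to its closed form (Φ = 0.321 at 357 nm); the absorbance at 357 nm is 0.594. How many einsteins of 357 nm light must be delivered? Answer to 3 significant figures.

4.35e-6 einstein

Product: (4.16e-5 M)(0.025 L) = 1.040e-6 mol.
Photons that must be absorbed: 1.040e-6 / 0.321 = 3.240e-6 mol.
Fraction absorbed: 1 − 10^(−0.594) = 0.7453.
Incident photons needed: 3.240e-6 / 0.7453 = 4.347e-6 mol.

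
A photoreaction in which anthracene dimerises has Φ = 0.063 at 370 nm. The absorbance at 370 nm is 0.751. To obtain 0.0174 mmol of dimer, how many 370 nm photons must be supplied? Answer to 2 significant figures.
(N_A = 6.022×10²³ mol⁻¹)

2.0×10²⁰ photons

Product: 0.0174 mmol = 1.74×10⁻⁵ mol.
Photons that must be absorbed: 1.74×10⁻⁵ / 0.063 = 2.762×10⁻⁴ mol.
Fraction absorbed: 1 − 10^(−0.751) = 0.8226.
Incident photons needed: 2.762×10⁻⁴ / 0.8226 = 3.358×10⁻⁴ mol.
Photon count: 3.358×10⁻⁴ × 6.022×10²³ = 2.0×10²⁰.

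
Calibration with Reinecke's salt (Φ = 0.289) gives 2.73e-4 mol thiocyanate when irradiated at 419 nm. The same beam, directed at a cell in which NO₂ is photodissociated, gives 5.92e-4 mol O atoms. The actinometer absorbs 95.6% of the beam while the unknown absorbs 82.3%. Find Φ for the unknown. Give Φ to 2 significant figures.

Φ = 0.73

Photons absorbed by the actinometer: 2.73e-4 / 0.289 = 9.446e-4 mol.
Incident flux: 9.446e-4 / 0.956 = 9.881e-4 einstein.
Absorbed by unknown: 0.823 × 9.881e-4 = 8.132e-4 mol.
Φ(unknown) = 5.92e-4 / 8.132e-4 = 0.73.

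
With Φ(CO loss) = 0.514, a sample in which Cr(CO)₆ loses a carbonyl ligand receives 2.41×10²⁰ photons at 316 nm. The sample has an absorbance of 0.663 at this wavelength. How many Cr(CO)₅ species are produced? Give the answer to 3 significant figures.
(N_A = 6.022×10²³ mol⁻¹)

9.70×10¹⁹ species

Moles of photons: 2.41×10²⁰ / 6.022×10²³ = 4.002×10⁻⁴ mol.
Fraction absorbed: 1 − 10^(−0.663) = 0.7827.
Photons absorbed: 0.7827 × 4.002×10⁻⁴ = 3.132×10⁻⁴ mol.
Product: Φ × n_abs = 0.514 × 3.132×10⁻⁴ = 1.610×10⁻⁴ mol.
As a count: 1.610×10⁻⁴ × 6.022×10²³ = 9.70×10¹⁹.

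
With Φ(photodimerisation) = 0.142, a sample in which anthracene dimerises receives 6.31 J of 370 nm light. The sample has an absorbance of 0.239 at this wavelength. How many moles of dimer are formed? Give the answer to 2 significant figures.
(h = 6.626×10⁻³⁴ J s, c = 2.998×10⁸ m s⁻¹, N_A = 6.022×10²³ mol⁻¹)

1.2×10⁻⁶ mol

Photon energy at 370 nm: hc/λ = (6.626×10⁻³⁴)(2.998×10⁸)/(370×10⁻⁹) = 5.369×10⁻¹⁹ J.
Photons incident: 6.31 / 5.369×10⁻¹⁹ = 1.175×10¹⁹, i.e. 1.175×10¹⁹/6.022×10²³ = 1.951×10⁻⁵ mol.
Fraction absorbed: 1 − 10^(−0.239) = 0.4232.
Photons absorbed: 0.4232 × 1.951×10⁻⁵ = 8.257×10⁻⁶ mol.
Product: Φ × n_abs = 0.142 × 8.257×10⁻⁶ = 1.172×10⁻⁶ mol.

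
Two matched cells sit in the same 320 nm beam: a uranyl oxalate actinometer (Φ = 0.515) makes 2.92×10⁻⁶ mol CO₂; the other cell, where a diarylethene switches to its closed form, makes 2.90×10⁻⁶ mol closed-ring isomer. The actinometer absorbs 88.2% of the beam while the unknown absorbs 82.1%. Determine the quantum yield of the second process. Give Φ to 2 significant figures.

Photons absorbed by the actinometer: 2.92×10⁻⁶ / 0.515 = 5.670×10⁻⁶ mol.
Incident flux: 5.670×10⁻⁶ / 0.882 = 6.429×10⁻⁶ einstein.
Absorbed by unknown: 0.821 × 6.429×10⁻⁶ = 5.278×10⁻⁶ mol.
Φ(unknown) = 2.90×10⁻⁶ / 5.278×10⁻⁶ = 0.55.

Φ = 0.55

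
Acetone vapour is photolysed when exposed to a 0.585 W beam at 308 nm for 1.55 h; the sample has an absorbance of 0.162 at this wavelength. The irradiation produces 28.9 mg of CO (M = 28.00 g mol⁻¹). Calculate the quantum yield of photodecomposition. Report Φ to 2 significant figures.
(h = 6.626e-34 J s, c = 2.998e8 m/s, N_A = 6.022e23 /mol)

Product: 28.9 mg / 28.00 g mol⁻¹ = 0.001032 mol.
Photon energy at 308 nm: hc/λ = (6.626e-34)(2.998e8)/(308e-9) = 6.450e-19 J.
Energy delivered: (0.585 W)(5580 s) = 3264 J.
Photons incident: 3264 / 6.450e-19 = 5.060e21, i.e. 5.060e21/6.022e23 = 0.008403 mol.
Fraction absorbed: 1 − 10^(−0.162) = 0.3113.
Photons absorbed: 0.3113 × 0.008403 = 0.002616 mol.
Φ = 0.001032 mol / 0.002616 mol photons = 0.39.

Φ = 0.39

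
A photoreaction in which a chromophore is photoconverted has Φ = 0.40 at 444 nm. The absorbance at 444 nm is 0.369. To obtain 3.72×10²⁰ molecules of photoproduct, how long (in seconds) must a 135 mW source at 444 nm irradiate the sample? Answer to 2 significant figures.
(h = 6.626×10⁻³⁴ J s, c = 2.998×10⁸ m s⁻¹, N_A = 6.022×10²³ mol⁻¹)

t ≈ 5400 s

Product: 3.72×10²⁰ / 6.022×10²³ = 6.177×10⁻⁴ mol.
Photons that must be absorbed: 6.177×10⁻⁴ / 0.40 = 0.001544 mol.
Fraction absorbed: 1 − 10^(−0.369) = 0.5724.
Incident photons needed: 0.001544 / 0.5724 = 0.002697 mol.
Photon energy: hc/λ = 4.474×10⁻¹⁹ J; per mole, 2.694×10⁵ J mol⁻¹.
Energy required: 0.002697 × 2.694×10⁵ = 726.6 J.
Time: 726.6 J / 0.135 W = 5400 s.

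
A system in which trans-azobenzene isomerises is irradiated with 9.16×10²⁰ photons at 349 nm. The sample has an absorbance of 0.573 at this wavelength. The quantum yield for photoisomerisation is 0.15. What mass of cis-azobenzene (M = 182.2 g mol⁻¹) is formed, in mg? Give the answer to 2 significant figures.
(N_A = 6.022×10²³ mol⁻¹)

30 mg

Moles of photons: 9.16×10²⁰ / 6.022×10²³ = 0.001521 mol.
Fraction absorbed: 1 − 10^(−0.573) = 0.7327.
Photons absorbed: 0.7327 × 0.001521 = 0.001114 mol.
Product: Φ × n_abs = 0.15 × 0.001114 = 1.671×10⁻⁴ mol.
Mass: 1.671×10⁻⁴ × 182.2 = 0.03045 g = 30 mg.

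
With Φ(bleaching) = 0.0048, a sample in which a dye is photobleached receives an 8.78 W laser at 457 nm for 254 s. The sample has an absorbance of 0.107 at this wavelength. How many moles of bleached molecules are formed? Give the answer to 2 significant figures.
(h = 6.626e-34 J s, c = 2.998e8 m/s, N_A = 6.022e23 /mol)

Photon energy at 457 nm: hc/λ = (6.626e-34)(2.998e8)/(457e-9) = 4.347e-19 J.
Energy delivered: (8.78 W)(254 s) = 2230 J.
Photons incident: 2230 / 4.347e-19 = 5.130e21, i.e. 5.130e21/6.022e23 = 0.008519 mol.
Fraction absorbed: 1 − 10^(−0.107) = 0.2184.
Photons absorbed: 0.2184 × 0.008519 = 0.001861 mol.
Product: Φ × n_abs = 0.0048 × 0.001861 = 8.933e-6 mol.

8.9e-6 mol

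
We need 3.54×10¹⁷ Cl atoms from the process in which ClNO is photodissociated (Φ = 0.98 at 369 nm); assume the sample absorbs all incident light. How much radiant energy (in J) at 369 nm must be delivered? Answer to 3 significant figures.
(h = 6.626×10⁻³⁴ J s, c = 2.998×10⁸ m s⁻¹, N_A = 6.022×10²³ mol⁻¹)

0.194 J

Product: 3.54×10¹⁷ / 6.022×10²³ = 5.878×10⁻⁷ mol.
Photons that must be absorbed: 5.878×10⁻⁷ / 0.98 = 5.998×10⁻⁷ mol.
Photon energy: hc/λ = 5.383×10⁻¹⁹ J; per mole, 3.242×10⁵ J mol⁻¹.
Energy required: 5.998×10⁻⁷ × 3.242×10⁵ = 0.194 J.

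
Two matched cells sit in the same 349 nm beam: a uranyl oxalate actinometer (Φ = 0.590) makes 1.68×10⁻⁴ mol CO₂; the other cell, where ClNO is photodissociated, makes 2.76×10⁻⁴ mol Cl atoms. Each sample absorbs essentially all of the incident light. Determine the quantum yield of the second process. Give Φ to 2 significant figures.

Photons absorbed by the actinometer: 1.68×10⁻⁴ / 0.590 = 2.847×10⁻⁴ mol.
Φ(unknown) = 2.76×10⁻⁴ / 2.847×10⁻⁴ = 0.97.

Φ = 0.97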